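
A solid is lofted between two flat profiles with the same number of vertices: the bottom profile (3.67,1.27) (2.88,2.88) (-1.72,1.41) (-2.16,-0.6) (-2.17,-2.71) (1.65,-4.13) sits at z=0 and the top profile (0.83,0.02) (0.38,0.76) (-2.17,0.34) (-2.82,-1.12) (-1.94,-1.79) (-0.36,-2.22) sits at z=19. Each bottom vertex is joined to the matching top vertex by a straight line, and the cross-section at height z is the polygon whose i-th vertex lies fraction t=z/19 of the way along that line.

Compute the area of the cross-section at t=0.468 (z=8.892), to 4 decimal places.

Area at t=0.468: 16.2804

Cross-section at t=0.468: each vertex is (1-t)·p0[i] + t·p1[i].
  v1: (1-0.468)·(3.67,1.27) + 0.468·(0.83,0.02) = (2.3409,0.6850)
  v2: (1-0.468)·(2.88,2.88) + 0.468·(0.38,0.76) = (1.7100,1.8878)
  v3: (1-0.468)·(-1.72,1.41) + 0.468·(-2.17,0.34) = (-1.9306,0.9092)
  v4: (1-0.468)·(-2.16,-0.6) + 0.468·(-2.82,-1.12) = (-2.4689,-0.8434)
  v5: (1-0.468)·(-2.17,-2.71) + 0.468·(-1.94,-1.79) = (-2.0624,-2.2794)
  v6: (1-0.468)·(1.65,-4.13) + 0.468·(-0.36,-2.22) = (0.7093,-3.2361)
Shoelace sum Σ(x_i·y_{i+1} − x_{i+1}·y_i):
  i=1: 2.3409·1.8878 − 1.7100·0.6850 = +3.2479 (running +3.2479)
  i=2: 1.7100·0.9092 − -1.9306·1.8878 = +5.1995 (running +8.4473)
  i=3: -1.9306·-0.8434 − -2.4689·0.9092 = +3.8730 (running +12.3203)
  i=4: -2.4689·-2.2794 − -2.0624·-0.8434 = +3.8884 (running +16.2087)
  i=5: -2.0624·-3.2361 − 0.7093·-2.2794 = +8.2909 (running +24.4996)
  i=6: 0.7093·0.6850 − 2.3409·-3.2361 = +8.0613 (running +32.5608)
Area = |Σ|/2 = |32.5608|/2 = 16.2804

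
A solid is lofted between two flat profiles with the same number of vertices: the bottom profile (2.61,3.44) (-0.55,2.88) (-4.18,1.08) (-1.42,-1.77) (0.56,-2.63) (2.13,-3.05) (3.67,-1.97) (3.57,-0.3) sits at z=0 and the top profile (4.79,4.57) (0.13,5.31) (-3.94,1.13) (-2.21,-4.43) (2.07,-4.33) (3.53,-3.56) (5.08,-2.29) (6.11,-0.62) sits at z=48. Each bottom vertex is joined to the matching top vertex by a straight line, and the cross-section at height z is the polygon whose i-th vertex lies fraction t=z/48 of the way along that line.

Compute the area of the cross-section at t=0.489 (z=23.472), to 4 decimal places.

Area at t=0.489: 49.9053

Cross-section at t=0.489: each vertex is (1-t)·p0[i] + t·p1[i].
  v1: (1-0.489)·(2.61,3.44) + 0.489·(4.79,4.57) = (3.6760,3.9926)
  v2: (1-0.489)·(-0.55,2.88) + 0.489·(0.13,5.31) = (-0.2175,4.0683)
  v3: (1-0.489)·(-4.18,1.08) + 0.489·(-3.94,1.13) = (-4.0626,1.1044)
  v4: (1-0.489)·(-1.42,-1.77) + 0.489·(-2.21,-4.43) = (-1.8063,-3.0707)
  v5: (1-0.489)·(0.56,-2.63) + 0.489·(2.07,-4.33) = (1.2984,-3.4613)
  v6: (1-0.489)·(2.13,-3.05) + 0.489·(3.53,-3.56) = (2.8146,-3.2994)
  v7: (1-0.489)·(3.67,-1.97) + 0.489·(5.08,-2.29) = (4.3595,-2.1265)
  v8: (1-0.489)·(3.57,-0.3) + 0.489·(6.11,-0.62) = (4.8121,-0.4565)
Shoelace sum Σ(x_i·y_{i+1} − x_{i+1}·y_i):
  i=1: 3.6760·4.0683 − -0.2175·3.9926 = +15.8233 (running +15.8233)
  i=2: -0.2175·1.1044 − -4.0626·4.0683 = +16.2877 (running +32.1111)
  i=3: -4.0626·-3.0707 − -1.8063·1.1044 = +14.4703 (running +46.5814)
  i=4: -1.8063·-3.4613 − 1.2984·-3.0707 = +10.2392 (running +56.8206)
  i=5: 1.2984·-3.2994 − 2.8146·-3.4613 = +5.4583 (running +62.2788)
  i=6: 2.8146·-2.1265 − 4.3595·-3.2994 = +8.3985 (running +70.6773)
  i=7: 4.3595·-0.4565 − 4.8121·-2.1265 = +8.2427 (running +78.9200)
  i=8: 4.8121·3.9926 − 3.6760·-0.4565 = +20.8905 (running +99.8105)
Area = |Σ|/2 = |99.8105|/2 = 49.9053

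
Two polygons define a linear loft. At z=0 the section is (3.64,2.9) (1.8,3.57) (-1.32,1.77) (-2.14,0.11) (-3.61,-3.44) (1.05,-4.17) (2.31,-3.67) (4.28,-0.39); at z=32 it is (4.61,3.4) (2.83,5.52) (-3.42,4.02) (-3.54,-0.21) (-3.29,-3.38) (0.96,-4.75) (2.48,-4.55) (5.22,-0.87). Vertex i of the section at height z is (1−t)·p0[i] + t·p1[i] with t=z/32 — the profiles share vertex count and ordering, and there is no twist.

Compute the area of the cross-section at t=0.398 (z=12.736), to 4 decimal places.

Cross-section at t=0.398: each vertex is (1-t)·p0[i] + t·p1[i].
  v1: (1-0.398)·(3.64,2.9) + 0.398·(4.61,3.4) = (4.0261,3.0990)
  v2: (1-0.398)·(1.8,3.57) + 0.398·(2.83,5.52) = (2.2099,4.3461)
  v3: (1-0.398)·(-1.32,1.77) + 0.398·(-3.42,4.02) = (-2.1558,2.6655)
  v4: (1-0.398)·(-2.14,0.11) + 0.398·(-3.54,-0.21) = (-2.6972,-0.0174)
  v5: (1-0.398)·(-3.61,-3.44) + 0.398·(-3.29,-3.38) = (-3.4826,-3.4161)
  v6: (1-0.398)·(1.05,-4.17) + 0.398·(0.96,-4.75) = (1.0142,-4.4008)
  v7: (1-0.398)·(2.31,-3.67) + 0.398·(2.48,-4.55) = (2.3777,-4.0202)
  v8: (1-0.398)·(4.28,-0.39) + 0.398·(5.22,-0.87) = (4.6541,-0.5810)
Shoelace sum Σ(x_i·y_{i+1} − x_{i+1}·y_i):
  i=1: 4.0261·4.3461 − 2.2099·3.0990 = +10.6491 (running +10.6491)
  i=2: 2.2099·2.6655 − -2.1558·4.3461 = +15.2599 (running +25.9090)
  i=3: -2.1558·-0.0174 − -2.6972·2.6655 = +7.2268 (running +33.1358)
  i=4: -2.6972·-3.4161 − -3.4826·-0.0174 = +9.1535 (running +42.2893)
  i=5: -3.4826·-4.4008 − 1.0142·-3.4161 = +18.7911 (running +61.0804)
  i=6: 1.0142·-4.0202 − 2.3777·-4.4008 = +6.3865 (running +67.4668)
  i=7: 2.3777·-0.5810 − 4.6541·-4.0202 = +17.3292 (running +84.7960)
  i=8: 4.6541·3.0990 − 4.0261·-0.5810 = +16.7624 (running +101.5584)
Area = |Σ|/2 = |101.5584|/2 = 50.7792

Area at t=0.398: 50.7792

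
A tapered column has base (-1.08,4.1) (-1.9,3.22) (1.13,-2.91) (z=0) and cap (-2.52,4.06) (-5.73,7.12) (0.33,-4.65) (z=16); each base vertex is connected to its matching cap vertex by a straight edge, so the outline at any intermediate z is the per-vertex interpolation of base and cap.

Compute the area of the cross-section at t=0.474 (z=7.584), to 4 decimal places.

Area at t=0.474: 6.3905

Cross-section at t=0.474: each vertex is (1-t)·p0[i] + t·p1[i].
  v1: (1-0.474)·(-1.08,4.1) + 0.474·(-2.52,4.06) = (-1.7626,4.0810)
  v2: (1-0.474)·(-1.9,3.22) + 0.474·(-5.73,7.12) = (-3.7154,5.0686)
  v3: (1-0.474)·(1.13,-2.91) + 0.474·(0.33,-4.65) = (0.7508,-3.7348)
Shoelace sum Σ(x_i·y_{i+1} − x_{i+1}·y_i):
  i=1: -1.7626·5.0686 − -3.7154·4.0810 = +6.2291 (running +6.2291)
  i=2: -3.7154·-3.7348 − 0.7508·5.0686 = +10.0707 (running +16.2998)
  i=3: 0.7508·4.0810 − -1.7626·-3.7348 = -3.5187 (running +12.7811)
Area = |Σ|/2 = |12.7811|/2 = 6.3905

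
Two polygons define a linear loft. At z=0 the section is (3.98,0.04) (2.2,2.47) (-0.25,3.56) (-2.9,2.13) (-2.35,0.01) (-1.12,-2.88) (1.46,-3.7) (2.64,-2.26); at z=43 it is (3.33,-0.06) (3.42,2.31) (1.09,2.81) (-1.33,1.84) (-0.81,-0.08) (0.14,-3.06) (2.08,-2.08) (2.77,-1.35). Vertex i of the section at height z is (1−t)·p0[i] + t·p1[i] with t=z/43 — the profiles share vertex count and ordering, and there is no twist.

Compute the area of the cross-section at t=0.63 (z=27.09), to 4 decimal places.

Area at t=0.63: 23.3892

Cross-section at t=0.63: each vertex is (1-t)·p0[i] + t·p1[i].
  v1: (1-0.63)·(3.98,0.04) + 0.63·(3.33,-0.06) = (3.5705,-0.0230)
  v2: (1-0.63)·(2.2,2.47) + 0.63·(3.42,2.31) = (2.9686,2.3692)
  v3: (1-0.63)·(-0.25,3.56) + 0.63·(1.09,2.81) = (0.5942,3.0875)
  v4: (1-0.63)·(-2.9,2.13) + 0.63·(-1.33,1.84) = (-1.9109,1.9473)
  v5: (1-0.63)·(-2.35,0.01) + 0.63·(-0.81,-0.08) = (-1.3798,-0.0467)
  v6: (1-0.63)·(-1.12,-2.88) + 0.63·(0.14,-3.06) = (-0.3262,-2.9934)
  v7: (1-0.63)·(1.46,-3.7) + 0.63·(2.08,-2.08) = (1.8506,-2.6794)
  v8: (1-0.63)·(2.64,-2.26) + 0.63·(2.77,-1.35) = (2.7219,-1.6867)
Shoelace sum Σ(x_i·y_{i+1} − x_{i+1}·y_i):
  i=1: 3.5705·2.3692 − 2.9686·-0.0230 = +8.5275 (running +8.5275)
  i=2: 2.9686·3.0875 − 0.5942·2.3692 = +7.7578 (running +16.2853)
  i=3: 0.5942·1.9473 − -1.9109·3.0875 = +7.0570 (running +23.3423)
  i=4: -1.9109·-0.0467 − -1.3798·1.9473 = +2.7761 (running +26.1184)
  i=5: -1.3798·-2.9934 − -0.3262·-0.0467 = +4.1151 (running +30.2335)
  i=6: -0.3262·-2.6794 − 1.8506·-2.9934 = +6.4136 (running +36.6471)
  i=7: 1.8506·-1.6867 − 2.7219·-2.6794 = +4.1717 (running +40.8187)
  i=8: 2.7219·-0.0230 − 3.5705·-1.6867 = +5.9598 (running +46.7785)
Area = |Σ|/2 = |46.7785|/2 = 23.3892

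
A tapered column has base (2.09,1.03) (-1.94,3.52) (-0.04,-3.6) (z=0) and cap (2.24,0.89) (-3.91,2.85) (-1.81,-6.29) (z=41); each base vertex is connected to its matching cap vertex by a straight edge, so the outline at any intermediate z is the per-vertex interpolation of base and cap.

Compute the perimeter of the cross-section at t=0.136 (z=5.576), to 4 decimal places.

Perimeter at t=0.136: 18.1123

Cross-section at t=0.136: each vertex is (1-t)·p0[i] + t·p1[i].
  v1: (1-0.136)·(2.09,1.03) + 0.136·(2.24,0.89) = (2.1104,1.0110)
  v2: (1-0.136)·(-1.94,3.52) + 0.136·(-3.91,2.85) = (-2.2079,3.4289)
  v3: (1-0.136)·(-0.04,-3.6) + 0.136·(-1.81,-6.29) = (-0.2807,-3.9658)
Perimeter = Σ |v_{i+1} − v_i|:
  edge 1→2: √(-4.3183² + 2.4179²) = 4.9492 (running 4.9492)
  edge 2→3: √(1.9272² + -7.3947²) = 7.6417 (running 12.5909)
  edge 3→1: √(2.3911² + 4.9768²) = 5.5214 (running 18.1123)
Perimeter = 18.1123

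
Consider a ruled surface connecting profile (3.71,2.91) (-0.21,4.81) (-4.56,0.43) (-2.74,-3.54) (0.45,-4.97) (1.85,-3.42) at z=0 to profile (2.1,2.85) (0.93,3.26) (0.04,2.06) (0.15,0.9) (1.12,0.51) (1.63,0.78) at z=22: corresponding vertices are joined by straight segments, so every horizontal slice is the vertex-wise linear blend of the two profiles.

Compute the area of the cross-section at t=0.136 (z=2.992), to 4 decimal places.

Area at t=0.136: 40.1175

Cross-section at t=0.136: each vertex is (1-t)·p0[i] + t·p1[i].
  v1: (1-0.136)·(3.71,2.91) + 0.136·(2.1,2.85) = (3.4910,2.9018)
  v2: (1-0.136)·(-0.21,4.81) + 0.136·(0.93,3.26) = (-0.0550,4.5992)
  v3: (1-0.136)·(-4.56,0.43) + 0.136·(0.04,2.06) = (-3.9344,0.6517)
  v4: (1-0.136)·(-2.74,-3.54) + 0.136·(0.15,0.9) = (-2.3470,-2.9362)
  v5: (1-0.136)·(0.45,-4.97) + 0.136·(1.12,0.51) = (0.5411,-4.2247)
  v6: (1-0.136)·(1.85,-3.42) + 0.136·(1.63,0.78) = (1.8201,-2.8488)
Shoelace sum Σ(x_i·y_{i+1} − x_{i+1}·y_i):
  i=1: 3.4910·4.5992 − -0.0550·2.9018 = +16.2155 (running +16.2155)
  i=2: -0.0550·0.6517 − -3.9344·4.5992 = +18.0593 (running +34.2748)
  i=3: -3.9344·-2.9362 − -2.3470·0.6517 = +13.0815 (running +47.3562)
  i=4: -2.3470·-4.2247 − 0.5411·-2.9362 = +11.5041 (running +58.8603)
  i=5: 0.5411·-2.8488 − 1.8201·-4.2247 = +6.1478 (running +65.0081)
  i=6: 1.8201·2.9018 − 3.4910·-2.8488 = +15.2269 (running +80.2350)
Area = |Σ|/2 = |80.2350|/2 = 40.1175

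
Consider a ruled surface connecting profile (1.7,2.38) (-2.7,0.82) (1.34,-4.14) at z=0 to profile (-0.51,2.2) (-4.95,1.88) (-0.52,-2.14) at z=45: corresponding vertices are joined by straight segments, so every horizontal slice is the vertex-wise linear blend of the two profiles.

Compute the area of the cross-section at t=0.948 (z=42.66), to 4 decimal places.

Area at t=0.948: 9.8764

Cross-section at t=0.948: each vertex is (1-t)·p0[i] + t·p1[i].
  v1: (1-0.948)·(1.7,2.38) + 0.948·(-0.51,2.2) = (-0.3951,2.2094)
  v2: (1-0.948)·(-2.7,0.82) + 0.948·(-4.95,1.88) = (-4.8330,1.8249)
  v3: (1-0.948)·(1.34,-4.14) + 0.948·(-0.52,-2.14) = (-0.4233,-2.2440)
Shoelace sum Σ(x_i·y_{i+1} − x_{i+1}·y_i):
  i=1: -0.3951·1.8249 − -4.8330·2.2094 = +9.9569 (running +9.9569)
  i=2: -4.8330·-2.2440 − -0.4233·1.8249 = +11.6177 (running +21.5746)
  i=3: -0.4233·2.2094 − -0.3951·-2.2440 = -1.8217 (running +19.7528)
Area = |Σ|/2 = |19.7528|/2 = 9.8764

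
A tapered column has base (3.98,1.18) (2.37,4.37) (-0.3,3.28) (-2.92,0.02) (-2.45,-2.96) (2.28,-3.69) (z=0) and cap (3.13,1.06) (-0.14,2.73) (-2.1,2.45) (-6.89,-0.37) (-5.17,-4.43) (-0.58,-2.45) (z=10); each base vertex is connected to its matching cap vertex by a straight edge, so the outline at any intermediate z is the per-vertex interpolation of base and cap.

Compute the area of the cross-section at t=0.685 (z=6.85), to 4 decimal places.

Area at t=0.685: 38.7812

Cross-section at t=0.685: each vertex is (1-t)·p0[i] + t·p1[i].
  v1: (1-0.685)·(3.98,1.18) + 0.685·(3.13,1.06) = (3.3977,1.0978)
  v2: (1-0.685)·(2.37,4.37) + 0.685·(-0.14,2.73) = (0.6506,3.2466)
  v3: (1-0.685)·(-0.3,3.28) + 0.685·(-2.1,2.45) = (-1.5330,2.7115)
  v4: (1-0.685)·(-2.92,0.02) + 0.685·(-6.89,-0.37) = (-5.6395,-0.2472)
  v5: (1-0.685)·(-2.45,-2.96) + 0.685·(-5.17,-4.43) = (-4.3132,-3.9669)
  v6: (1-0.685)·(2.28,-3.69) + 0.685·(-0.58,-2.45) = (0.3209,-2.8406)
Shoelace sum Σ(x_i·y_{i+1} − x_{i+1}·y_i):
  i=1: 3.3977·3.2466 − 0.6506·1.0978 = +10.3169 (running +10.3169)
  i=2: 0.6506·2.7115 − -1.5330·3.2466 = +6.7412 (running +17.0581)
  i=3: -1.5330·-0.2472 − -5.6395·2.7115 = +15.6700 (running +32.7281)
  i=4: -5.6395·-3.9669 − -4.3132·-0.2472 = +21.3054 (running +54.0335)
  i=5: -4.3132·-2.8406 − 0.3209·-3.9669 = +13.5251 (running +67.5585)
  i=6: 0.3209·1.0978 − 3.3977·-2.8406 = +10.0039 (running +77.5625)
Area = |Σ|/2 = |77.5625|/2 = 38.7812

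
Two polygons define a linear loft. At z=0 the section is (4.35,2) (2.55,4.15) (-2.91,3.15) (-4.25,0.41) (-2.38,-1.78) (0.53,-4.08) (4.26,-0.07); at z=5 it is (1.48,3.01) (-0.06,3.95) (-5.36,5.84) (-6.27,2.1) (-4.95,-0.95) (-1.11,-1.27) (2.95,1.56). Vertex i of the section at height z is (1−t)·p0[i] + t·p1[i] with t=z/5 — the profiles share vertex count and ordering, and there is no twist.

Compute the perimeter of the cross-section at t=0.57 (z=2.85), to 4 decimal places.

Cross-section at t=0.57: each vertex is (1-t)·p0[i] + t·p1[i].
  v1: (1-0.57)·(4.35,2) + 0.57·(1.48,3.01) = (2.7141,2.5757)
  v2: (1-0.57)·(2.55,4.15) + 0.57·(-0.06,3.95) = (1.0623,4.0360)
  v3: (1-0.57)·(-2.91,3.15) + 0.57·(-5.36,5.84) = (-4.3065,4.6833)
  v4: (1-0.57)·(-4.25,0.41) + 0.57·(-6.27,2.1) = (-5.4014,1.3733)
  v5: (1-0.57)·(-2.38,-1.78) + 0.57·(-4.95,-0.95) = (-3.8449,-1.3069)
  v6: (1-0.57)·(0.53,-4.08) + 0.57·(-1.11,-1.27) = (-0.4048,-2.4783)
  v7: (1-0.57)·(4.26,-0.07) + 0.57·(2.95,1.56) = (3.5133,0.8591)
Perimeter = Σ |v_{i+1} − v_i|:
  edge 1→2: √(-1.6518² + 1.4603²) = 2.2047 (running 2.2047)
  edge 2→3: √(-5.3688² + 0.6473²) = 5.4077 (running 7.6124)
  edge 3→4: √(-1.0949² + -3.3100²) = 3.4864 (running 11.0988)
  edge 4→5: √(1.5565² + -2.6802²) = 3.0994 (running 14.1982)
  edge 5→6: √(3.4401² + -1.1714²) = 3.6341 (running 17.8323)
  edge 6→7: √(3.9181² + 3.3374²) = 5.1468 (running 22.9791)
  edge 7→1: √(-0.7992² + 1.7166²) = 1.8935 (running 24.8726)
Perimeter = 24.8726

Perimeter at t=0.57: 24.8726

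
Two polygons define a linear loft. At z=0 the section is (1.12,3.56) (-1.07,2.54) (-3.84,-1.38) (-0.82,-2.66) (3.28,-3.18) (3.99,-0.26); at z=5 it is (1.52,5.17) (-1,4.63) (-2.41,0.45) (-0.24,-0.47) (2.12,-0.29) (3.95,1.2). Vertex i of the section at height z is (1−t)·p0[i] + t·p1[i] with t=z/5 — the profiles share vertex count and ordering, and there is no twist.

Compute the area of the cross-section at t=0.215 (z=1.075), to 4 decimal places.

Cross-section at t=0.215: each vertex is (1-t)·p0[i] + t·p1[i].
  v1: (1-0.215)·(1.12,3.56) + 0.215·(1.52,5.17) = (1.2060,3.9062)
  v2: (1-0.215)·(-1.07,2.54) + 0.215·(-1,4.63) = (-1.0550,2.9893)
  v3: (1-0.215)·(-3.84,-1.38) + 0.215·(-2.41,0.45) = (-3.5326,-0.9865)
  v4: (1-0.215)·(-0.82,-2.66) + 0.215·(-0.24,-0.47) = (-0.6953,-2.1892)
  v5: (1-0.215)·(3.28,-3.18) + 0.215·(2.12,-0.29) = (3.0306,-2.5587)
  v6: (1-0.215)·(3.99,-0.26) + 0.215·(3.95,1.2) = (3.9814,0.0539)
Shoelace sum Σ(x_i·y_{i+1} − x_{i+1}·y_i):
  i=1: 1.2060·2.9893 − -1.0550·3.9062 = +7.7259 (running +7.7259)
  i=2: -1.0550·-0.9865 − -3.5326·2.9893 = +11.6008 (running +19.3267)
  i=3: -3.5326·-2.1892 − -0.6953·-0.9865 = +7.0473 (running +26.3741)
  i=4: -0.6953·-2.5587 − 3.0306·-2.1892 = +8.4135 (running +34.7875)
  i=5: 3.0306·0.0539 − 3.9814·-2.5587 = +10.3504 (running +45.1379)
  i=6: 3.9814·3.9062 − 1.2060·0.0539 = +15.4869 (running +60.6248)
Area = |Σ|/2 = |60.6248|/2 = 30.3124

Area at t=0.215: 30.3124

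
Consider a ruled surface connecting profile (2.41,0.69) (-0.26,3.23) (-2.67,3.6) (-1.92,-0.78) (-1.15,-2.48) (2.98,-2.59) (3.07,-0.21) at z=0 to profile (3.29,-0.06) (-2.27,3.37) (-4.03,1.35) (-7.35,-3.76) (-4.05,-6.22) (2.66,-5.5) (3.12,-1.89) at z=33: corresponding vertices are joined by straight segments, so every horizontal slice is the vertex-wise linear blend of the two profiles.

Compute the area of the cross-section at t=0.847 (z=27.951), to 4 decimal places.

Area at t=0.847: 59.4417

Cross-section at t=0.847: each vertex is (1-t)·p0[i] + t·p1[i].
  v1: (1-0.847)·(2.41,0.69) + 0.847·(3.29,-0.06) = (3.1554,0.0548)
  v2: (1-0.847)·(-0.26,3.23) + 0.847·(-2.27,3.37) = (-1.9625,3.3486)
  v3: (1-0.847)·(-2.67,3.6) + 0.847·(-4.03,1.35) = (-3.8219,1.6943)
  v4: (1-0.847)·(-1.92,-0.78) + 0.847·(-7.35,-3.76) = (-6.5192,-3.3041)
  v5: (1-0.847)·(-1.15,-2.48) + 0.847·(-4.05,-6.22) = (-3.6063,-5.6478)
  v6: (1-0.847)·(2.98,-2.59) + 0.847·(2.66,-5.5) = (2.7090,-5.0548)
  v7: (1-0.847)·(3.07,-0.21) + 0.847·(3.12,-1.89) = (3.1124,-1.6330)
Shoelace sum Σ(x_i·y_{i+1} − x_{i+1}·y_i):
  i=1: 3.1554·3.3486 − -1.9625·0.0548 = +10.6734 (running +10.6734)
  i=2: -1.9625·1.6943 − -3.8219·3.3486 = +9.4731 (running +20.1465)
  i=3: -3.8219·-3.3041 − -6.5192·1.6943 = +23.6730 (running +43.8195)
  i=4: -6.5192·-5.6478 − -3.6063·-3.3041 = +24.9036 (running +68.7232)
  i=5: -3.6063·-5.0548 − 2.7090·-5.6478 = +33.5286 (running +102.2518)
  i=6: 2.7090·-1.6330 − 3.1124·-5.0548 = +11.3086 (running +113.5604)
  i=7: 3.1124·0.0548 − 3.1554·-1.6330 = +5.3230 (running +118.8834)
Area = |Σ|/2 = |118.8834|/2 = 59.4417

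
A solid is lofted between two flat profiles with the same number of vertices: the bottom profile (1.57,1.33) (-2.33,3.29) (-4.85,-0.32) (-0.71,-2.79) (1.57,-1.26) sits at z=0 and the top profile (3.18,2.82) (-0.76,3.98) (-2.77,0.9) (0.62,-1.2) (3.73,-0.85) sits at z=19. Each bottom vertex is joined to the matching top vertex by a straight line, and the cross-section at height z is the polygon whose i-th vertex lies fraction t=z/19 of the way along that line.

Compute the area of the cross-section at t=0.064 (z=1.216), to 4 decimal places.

Cross-section at t=0.064: each vertex is (1-t)·p0[i] + t·p1[i].
  v1: (1-0.064)·(1.57,1.33) + 0.064·(3.18,2.82) = (1.6730,1.4254)
  v2: (1-0.064)·(-2.33,3.29) + 0.064·(-0.76,3.98) = (-2.2295,3.3342)
  v3: (1-0.064)·(-4.85,-0.32) + 0.064·(-2.77,0.9) = (-4.7169,-0.2419)
  v4: (1-0.064)·(-0.71,-2.79) + 0.064·(0.62,-1.2) = (-0.6249,-2.6882)
  v5: (1-0.064)·(1.57,-1.26) + 0.064·(3.73,-0.85) = (1.7082,-1.2338)
Shoelace sum Σ(x_i·y_{i+1} − x_{i+1}·y_i):
  i=1: 1.6730·3.3342 − -2.2295·1.4254 = +8.7561 (running +8.7561)
  i=2: -2.2295·-0.2419 − -4.7169·3.3342 = +16.2662 (running +25.0222)
  i=3: -4.7169·-2.6882 − -0.6249·-0.2419 = +12.5289 (running +37.5512)
  i=4: -0.6249·-1.2338 − 1.7082·-2.6882 = +5.3631 (running +42.9143)
  i=5: 1.7082·1.4254 − 1.6730·-1.2338 = +4.4990 (running +47.4133)
Area = |Σ|/2 = |47.4133|/2 = 23.7066

Area at t=0.064: 23.7066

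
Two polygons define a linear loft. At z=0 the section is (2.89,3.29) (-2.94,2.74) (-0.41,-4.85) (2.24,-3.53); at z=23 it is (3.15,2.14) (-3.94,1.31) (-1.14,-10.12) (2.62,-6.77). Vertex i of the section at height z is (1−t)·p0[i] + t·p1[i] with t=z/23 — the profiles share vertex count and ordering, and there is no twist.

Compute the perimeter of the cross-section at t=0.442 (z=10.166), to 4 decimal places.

Cross-section at t=0.442: each vertex is (1-t)·p0[i] + t·p1[i].
  v1: (1-0.442)·(2.89,3.29) + 0.442·(3.15,2.14) = (3.0049,2.7817)
  v2: (1-0.442)·(-2.94,2.74) + 0.442·(-3.94,1.31) = (-3.3820,2.1079)
  v3: (1-0.442)·(-0.41,-4.85) + 0.442·(-1.14,-10.12) = (-0.7327,-7.1793)
  v4: (1-0.442)·(2.24,-3.53) + 0.442·(2.62,-6.77) = (2.4080,-4.9621)
Perimeter = Σ |v_{i+1} − v_i|:
  edge 1→2: √(-6.3869² + -0.6738²) = 6.4224 (running 6.4224)
  edge 2→3: √(2.6493² + -9.2873²) = 9.6578 (running 16.0801)
  edge 3→4: √(3.1406² + 2.2173²) = 3.8444 (running 19.9246)
  edge 4→1: √(0.5970² + 7.7438²) = 7.7668 (running 27.6913)
Perimeter = 27.6913

Perimeter at t=0.442: 27.6913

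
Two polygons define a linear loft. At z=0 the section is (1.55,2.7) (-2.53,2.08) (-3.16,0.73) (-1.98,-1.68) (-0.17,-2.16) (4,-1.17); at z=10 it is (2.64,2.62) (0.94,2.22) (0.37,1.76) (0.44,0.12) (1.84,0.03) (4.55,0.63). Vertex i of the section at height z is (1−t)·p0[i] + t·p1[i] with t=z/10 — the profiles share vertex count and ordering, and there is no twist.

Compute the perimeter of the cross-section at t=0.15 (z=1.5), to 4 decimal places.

Cross-section at t=0.15: each vertex is (1-t)·p0[i] + t·p1[i].
  v1: (1-0.15)·(1.55,2.7) + 0.15·(2.64,2.62) = (1.7135,2.6880)
  v2: (1-0.15)·(-2.53,2.08) + 0.15·(0.94,2.22) = (-2.0095,2.1010)
  v3: (1-0.15)·(-3.16,0.73) + 0.15·(0.37,1.76) = (-2.6305,0.8845)
  v4: (1-0.15)·(-1.98,-1.68) + 0.15·(0.44,0.12) = (-1.6170,-1.4100)
  v5: (1-0.15)·(-0.17,-2.16) + 0.15·(1.84,0.03) = (0.1315,-1.8315)
  v6: (1-0.15)·(4,-1.17) + 0.15·(4.55,0.63) = (4.0825,-0.9000)
Perimeter = Σ |v_{i+1} − v_i|:
  edge 1→2: √(-3.7230² + -0.5870²) = 3.7690 (running 3.7690)
  edge 2→3: √(-0.6210² + -1.2165²) = 1.3658 (running 5.1348)
  edge 3→4: √(1.0135² + -2.2945²) = 2.5084 (running 7.6432)
  edge 4→5: √(1.7485² + -0.4215²) = 1.7986 (running 9.4418)
  edge 5→6: √(3.9510² + 0.9315²) = 4.0593 (running 13.5011)
  edge 6→1: √(-2.3690² + 3.5880²) = 4.2995 (running 17.8006)
Perimeter = 17.8006

Perimeter at t=0.15: 17.8006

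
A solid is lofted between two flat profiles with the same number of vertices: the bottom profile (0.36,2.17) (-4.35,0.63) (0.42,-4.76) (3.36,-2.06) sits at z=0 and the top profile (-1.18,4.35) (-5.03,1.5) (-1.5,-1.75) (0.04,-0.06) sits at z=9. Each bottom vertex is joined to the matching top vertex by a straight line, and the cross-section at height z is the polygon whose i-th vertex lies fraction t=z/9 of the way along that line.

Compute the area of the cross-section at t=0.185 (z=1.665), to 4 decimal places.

Cross-section at t=0.185: each vertex is (1-t)·p0[i] + t·p1[i].
  v1: (1-0.185)·(0.36,2.17) + 0.185·(-1.18,4.35) = (0.0751,2.5733)
  v2: (1-0.185)·(-4.35,0.63) + 0.185·(-5.03,1.5) = (-4.4758,0.7909)
  v3: (1-0.185)·(0.42,-4.76) + 0.185·(-1.5,-1.75) = (0.0648,-4.2031)
  v4: (1-0.185)·(3.36,-2.06) + 0.185·(0.04,-0.06) = (2.7458,-1.6900)
Shoelace sum Σ(x_i·y_{i+1} − x_{i+1}·y_i):
  i=1: 0.0751·0.7909 − -4.4758·2.5733 = +11.5770 (running +11.5770)
  i=2: -4.4758·-4.2031 − 0.0648·0.7909 = +18.7612 (running +30.3382)
  i=3: 0.0648·-1.6900 − 2.7458·-4.2031 = +11.4315 (running +41.7697)
  i=4: 2.7458·2.5733 − 0.0751·-1.6900 = +7.1927 (running +48.9624)
Area = |Σ|/2 = |48.9624|/2 = 24.4812

Area at t=0.185: 24.4812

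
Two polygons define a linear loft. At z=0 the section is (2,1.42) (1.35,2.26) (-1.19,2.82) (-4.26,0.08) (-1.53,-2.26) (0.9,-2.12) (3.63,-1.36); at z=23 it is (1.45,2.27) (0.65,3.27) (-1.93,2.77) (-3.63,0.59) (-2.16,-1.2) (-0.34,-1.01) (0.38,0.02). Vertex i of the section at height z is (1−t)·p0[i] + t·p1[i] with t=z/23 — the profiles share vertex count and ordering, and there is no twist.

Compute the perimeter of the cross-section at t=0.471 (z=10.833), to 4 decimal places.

Perimeter at t=0.471: 16.8691

Cross-section at t=0.471: each vertex is (1-t)·p0[i] + t·p1[i].
  v1: (1-0.471)·(2,1.42) + 0.471·(1.45,2.27) = (1.7409,1.8203)
  v2: (1-0.471)·(1.35,2.26) + 0.471·(0.65,3.27) = (1.0203,2.7357)
  v3: (1-0.471)·(-1.19,2.82) + 0.471·(-1.93,2.77) = (-1.5385,2.7965)
  v4: (1-0.471)·(-4.26,0.08) + 0.471·(-3.63,0.59) = (-3.9633,0.3202)
  v5: (1-0.471)·(-1.53,-2.26) + 0.471·(-2.16,-1.2) = (-1.8267,-1.7607)
  v6: (1-0.471)·(0.9,-2.12) + 0.471·(-0.34,-1.01) = (0.3160,-1.5972)
  v7: (1-0.471)·(3.63,-1.36) + 0.471·(0.38,0.02) = (2.0993,-0.7100)
Perimeter = Σ |v_{i+1} − v_i|:
  edge 1→2: √(-0.7207² + 0.9154²) = 1.1650 (running 1.1650)
  edge 2→3: √(-2.5588² + 0.0607²) = 2.5596 (running 3.7246)
  edge 3→4: √(-2.4247² + -2.4762²) = 3.4657 (running 7.1903)
  edge 4→5: √(2.1365² + -2.0810²) = 2.9825 (running 10.1727)
  edge 5→6: √(2.1427² + 0.1636²) = 2.1489 (running 12.3217)
  edge 6→7: √(1.7833² + 0.8872²) = 1.9918 (running 14.3134)
  edge 7→1: √(-0.3583² + 2.5304²) = 2.5556 (running 16.8691)
Perimeter = 16.8691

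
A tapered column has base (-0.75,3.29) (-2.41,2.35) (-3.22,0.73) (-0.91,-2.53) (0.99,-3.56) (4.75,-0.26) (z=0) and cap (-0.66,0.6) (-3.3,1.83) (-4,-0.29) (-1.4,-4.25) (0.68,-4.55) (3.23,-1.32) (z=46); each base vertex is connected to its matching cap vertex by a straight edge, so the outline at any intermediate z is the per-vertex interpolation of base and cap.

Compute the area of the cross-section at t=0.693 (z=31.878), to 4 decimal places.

Cross-section at t=0.693: each vertex is (1-t)·p0[i] + t·p1[i].
  v1: (1-0.693)·(-0.75,3.29) + 0.693·(-0.66,0.6) = (-0.6876,1.4258)
  v2: (1-0.693)·(-2.41,2.35) + 0.693·(-3.3,1.83) = (-3.0268,1.9896)
  v3: (1-0.693)·(-3.22,0.73) + 0.693·(-4,-0.29) = (-3.7605,0.0231)
  v4: (1-0.693)·(-0.91,-2.53) + 0.693·(-1.4,-4.25) = (-1.2496,-3.7220)
  v5: (1-0.693)·(0.99,-3.56) + 0.693·(0.68,-4.55) = (0.7752,-4.2461)
  v6: (1-0.693)·(4.75,-0.26) + 0.693·(3.23,-1.32) = (3.6966,-0.9946)
Shoelace sum Σ(x_i·y_{i+1} − x_{i+1}·y_i):
  i=1: -0.6876·1.9896 − -3.0268·1.4258 = +2.9475 (running +2.9475)
  i=2: -3.0268·0.0231 − -3.7605·1.9896 = +7.4121 (running +10.3596)
  i=3: -3.7605·-3.7220 − -1.2496·0.0231 = +14.0255 (running +24.3851)
  i=4: -1.2496·-4.2461 − 0.7752·-3.7220 = +8.1909 (running +32.5760)
  i=5: 0.7752·-0.9946 − 3.6966·-4.2461 = +14.9252 (running +47.5012)
  i=6: 3.6966·1.4258 − -0.6876·-0.9946 = +4.5869 (running +52.0881)
Area = |Σ|/2 = |52.0881|/2 = 26.0441

Area at t=0.693: 26.0441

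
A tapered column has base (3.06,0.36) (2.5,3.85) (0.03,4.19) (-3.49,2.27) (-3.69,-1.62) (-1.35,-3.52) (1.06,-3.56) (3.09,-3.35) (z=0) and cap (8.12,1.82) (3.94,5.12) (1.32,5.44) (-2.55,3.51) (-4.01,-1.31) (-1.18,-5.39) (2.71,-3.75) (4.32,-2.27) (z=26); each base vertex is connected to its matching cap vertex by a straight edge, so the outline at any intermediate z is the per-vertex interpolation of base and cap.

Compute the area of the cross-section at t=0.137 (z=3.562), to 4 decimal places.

Cross-section at t=0.137: each vertex is (1-t)·p0[i] + t·p1[i].
  v1: (1-0.137)·(3.06,0.36) + 0.137·(8.12,1.82) = (3.7532,0.5600)
  v2: (1-0.137)·(2.5,3.85) + 0.137·(3.94,5.12) = (2.6973,4.0240)
  v3: (1-0.137)·(0.03,4.19) + 0.137·(1.32,5.44) = (0.2067,4.3613)
  v4: (1-0.137)·(-3.49,2.27) + 0.137·(-2.55,3.51) = (-3.3612,2.4399)
  v5: (1-0.137)·(-3.69,-1.62) + 0.137·(-4.01,-1.31) = (-3.7338,-1.5775)
  v6: (1-0.137)·(-1.35,-3.52) + 0.137·(-1.18,-5.39) = (-1.3267,-3.7762)
  v7: (1-0.137)·(1.06,-3.56) + 0.137·(2.71,-3.75) = (1.2861,-3.5860)
  v8: (1-0.137)·(3.09,-3.35) + 0.137·(4.32,-2.27) = (3.2585,-3.2020)
Shoelace sum Σ(x_i·y_{i+1} − x_{i+1}·y_i):
  i=1: 3.7532·4.0240 − 2.6973·0.5600 = +13.5924 (running +13.5924)
  i=2: 2.6973·4.3613 − 0.2067·4.0240 = +10.9316 (running +24.5240)
  i=3: 0.2067·2.4399 − -3.3612·4.3613 = +15.1635 (running +39.6875)
  i=4: -3.3612·-1.5775 − -3.7338·2.4399 = +14.4125 (running +54.1001)
  i=5: -3.7338·-3.7762 − -1.3267·-1.5775 = +12.0068 (running +66.1069)
  i=6: -1.3267·-3.5860 − 1.2861·-3.7762 = +9.6140 (running +75.7208)
  i=7: 1.2861·-3.2020 − 3.2585·-3.5860 = +7.5671 (running +83.2880)
  i=8: 3.2585·0.5600 − 3.7532·-3.2020 = +13.8428 (running +97.1308)
Area = |Σ|/2 = |97.1308|/2 = 48.5654

Area at t=0.137: 48.5654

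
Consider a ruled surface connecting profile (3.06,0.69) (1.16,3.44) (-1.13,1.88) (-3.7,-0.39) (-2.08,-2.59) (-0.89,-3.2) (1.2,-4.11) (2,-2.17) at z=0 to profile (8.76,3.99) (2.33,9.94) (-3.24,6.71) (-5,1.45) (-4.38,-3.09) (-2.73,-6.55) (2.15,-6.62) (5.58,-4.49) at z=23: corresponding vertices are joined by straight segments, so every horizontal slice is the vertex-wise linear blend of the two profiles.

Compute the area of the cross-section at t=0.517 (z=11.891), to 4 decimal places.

Cross-section at t=0.517: each vertex is (1-t)·p0[i] + t·p1[i].
  v1: (1-0.517)·(3.06,0.69) + 0.517·(8.76,3.99) = (6.0069,2.3961)
  v2: (1-0.517)·(1.16,3.44) + 0.517·(2.33,9.94) = (1.7649,6.8005)
  v3: (1-0.517)·(-1.13,1.88) + 0.517·(-3.24,6.71) = (-2.2209,4.3771)
  v4: (1-0.517)·(-3.7,-0.39) + 0.517·(-5,1.45) = (-4.3721,0.5613)
  v5: (1-0.517)·(-2.08,-2.59) + 0.517·(-4.38,-3.09) = (-3.2691,-2.8485)
  v6: (1-0.517)·(-0.89,-3.2) + 0.517·(-2.73,-6.55) = (-1.8413,-4.9320)
  v7: (1-0.517)·(1.2,-4.11) + 0.517·(2.15,-6.62) = (1.6911,-5.4077)
  v8: (1-0.517)·(2,-2.17) + 0.517·(5.58,-4.49) = (3.8509,-3.3694)
Shoelace sum Σ(x_i·y_{i+1} − x_{i+1}·y_i):
  i=1: 6.0069·6.8005 − 1.7649·2.3961 = +36.6211 (running +36.6211)
  i=2: 1.7649·4.3771 − -2.2209·6.8005 = +22.8281 (running +59.4492)
  i=3: -2.2209·0.5613 − -4.3721·4.3771 = +17.8906 (running +77.3398)
  i=4: -4.3721·-2.8485 − -3.2691·0.5613 = +14.2888 (running +91.6287)
  i=5: -3.2691·-4.9320 − -1.8413·-2.8485 = +10.8782 (running +102.5068)
  i=6: -1.8413·-5.4077 − 1.6911·-4.9320 = +18.2977 (running +120.8045)
  i=7: 1.6911·-3.3694 − 3.8509·-5.4077 = +15.1260 (running +135.9305)
  i=8: 3.8509·2.3961 − 6.0069·-3.3694 = +29.4669 (running +165.3974)
Area = |Σ|/2 = |165.3974|/2 = 82.6987

Area at t=0.517: 82.6987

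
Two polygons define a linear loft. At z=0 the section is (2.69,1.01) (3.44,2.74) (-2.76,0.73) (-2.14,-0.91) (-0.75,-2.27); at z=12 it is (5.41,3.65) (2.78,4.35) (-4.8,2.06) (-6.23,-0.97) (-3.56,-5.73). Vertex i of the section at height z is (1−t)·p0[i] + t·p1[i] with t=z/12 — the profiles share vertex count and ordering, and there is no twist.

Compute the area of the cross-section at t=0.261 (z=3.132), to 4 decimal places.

Area at t=0.261: 21.3459

Cross-section at t=0.261: each vertex is (1-t)·p0[i] + t·p1[i].
  v1: (1-0.261)·(2.69,1.01) + 0.261·(5.41,3.65) = (3.3999,1.6990)
  v2: (1-0.261)·(3.44,2.74) + 0.261·(2.78,4.35) = (3.2677,3.1602)
  v3: (1-0.261)·(-2.76,0.73) + 0.261·(-4.8,2.06) = (-3.2924,1.0771)
  v4: (1-0.261)·(-2.14,-0.91) + 0.261·(-6.23,-0.97) = (-3.2075,-0.9257)
  v5: (1-0.261)·(-0.75,-2.27) + 0.261·(-3.56,-5.73) = (-1.4834,-3.1731)
Shoelace sum Σ(x_i·y_{i+1} − x_{i+1}·y_i):
  i=1: 3.3999·3.1602 − 3.2677·1.6990 = +5.1924 (running +5.1924)
  i=2: 3.2677·1.0771 − -3.2924·3.1602 = +13.9246 (running +19.1170)
  i=3: -3.2924·-0.9257 − -3.2075·1.0771 = +6.5026 (running +25.6196)
  i=4: -3.2075·-3.1731 − -1.4834·-0.9257 = +8.8044 (running +34.4240)
  i=5: -1.4834·1.6990 − 3.3999·-3.1731 = +8.2678 (running +42.6918)
Area = |Σ|/2 = |42.6918|/2 = 21.3459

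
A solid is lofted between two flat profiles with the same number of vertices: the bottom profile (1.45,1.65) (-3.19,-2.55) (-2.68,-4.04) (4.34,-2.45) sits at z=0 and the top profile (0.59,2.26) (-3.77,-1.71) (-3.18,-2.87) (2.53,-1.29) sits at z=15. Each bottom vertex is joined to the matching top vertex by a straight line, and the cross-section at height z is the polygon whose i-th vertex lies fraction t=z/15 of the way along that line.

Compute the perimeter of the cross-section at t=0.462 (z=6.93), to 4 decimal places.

Perimeter at t=0.462: 18.7048

Cross-section at t=0.462: each vertex is (1-t)·p0[i] + t·p1[i].
  v1: (1-0.462)·(1.45,1.65) + 0.462·(0.59,2.26) = (1.0527,1.9318)
  v2: (1-0.462)·(-3.19,-2.55) + 0.462·(-3.77,-1.71) = (-3.4580,-2.1619)
  v3: (1-0.462)·(-2.68,-4.04) + 0.462·(-3.18,-2.87) = (-2.9110,-3.4995)
  v4: (1-0.462)·(4.34,-2.45) + 0.462·(2.53,-1.29) = (3.5038,-1.9141)
Perimeter = Σ |v_{i+1} − v_i|:
  edge 1→2: √(-4.5106² + -4.0937²) = 6.0914 (running 6.0914)
  edge 2→3: √(0.5470² + -1.3375²) = 1.4451 (running 7.5364)
  edge 3→4: √(6.4148² + 1.5854²) = 6.6078 (running 14.1442)
  edge 4→1: √(-2.4511² + 3.8459²) = 4.5606 (running 18.7048)
Perimeter = 18.7048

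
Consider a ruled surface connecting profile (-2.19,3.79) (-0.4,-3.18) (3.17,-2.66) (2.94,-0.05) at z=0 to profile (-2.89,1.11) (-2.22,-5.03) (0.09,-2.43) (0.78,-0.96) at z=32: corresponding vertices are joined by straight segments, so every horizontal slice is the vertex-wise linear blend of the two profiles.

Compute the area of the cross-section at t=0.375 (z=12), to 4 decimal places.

Area at t=0.375: 16.3865

Cross-section at t=0.375: each vertex is (1-t)·p0[i] + t·p1[i].
  v1: (1-0.375)·(-2.19,3.79) + 0.375·(-2.89,1.11) = (-2.4525,2.7850)
  v2: (1-0.375)·(-0.4,-3.18) + 0.375·(-2.22,-5.03) = (-1.0825,-3.8738)
  v3: (1-0.375)·(3.17,-2.66) + 0.375·(0.09,-2.43) = (2.0150,-2.5738)
  v4: (1-0.375)·(2.94,-0.05) + 0.375·(0.78,-0.96) = (2.1300,-0.3912)
Shoelace sum Σ(x_i·y_{i+1} − x_{i+1}·y_i):
  i=1: -2.4525·-3.8738 − -1.0825·2.7850 = +12.5151 (running +12.5151)
  i=2: -1.0825·-2.5738 − 2.0150·-3.8738 = +10.5917 (running +23.1068)
  i=3: 2.0150·-0.3912 − 2.1300·-2.5738 = +4.6937 (running +27.8005)
  i=4: 2.1300·2.7850 − -2.4525·-0.3912 = +4.9725 (running +32.7731)
Area = |Σ|/2 = |32.7731|/2 = 16.3865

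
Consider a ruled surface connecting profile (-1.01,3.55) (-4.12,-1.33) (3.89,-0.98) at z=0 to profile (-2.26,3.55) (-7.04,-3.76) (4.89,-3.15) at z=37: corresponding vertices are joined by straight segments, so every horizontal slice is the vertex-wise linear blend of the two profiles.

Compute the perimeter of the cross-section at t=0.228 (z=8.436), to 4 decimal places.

Perimeter at t=0.228: 22.7575

Cross-section at t=0.228: each vertex is (1-t)·p0[i] + t·p1[i].
  v1: (1-0.228)·(-1.01,3.55) + 0.228·(-2.26,3.55) = (-1.2950,3.5500)
  v2: (1-0.228)·(-4.12,-1.33) + 0.228·(-7.04,-3.76) = (-4.7858,-1.8840)
  v3: (1-0.228)·(3.89,-0.98) + 0.228·(4.89,-3.15) = (4.1180,-1.4748)
Perimeter = Σ |v_{i+1} − v_i|:
  edge 1→2: √(-3.4908² + -5.4340²) = 6.4587 (running 6.4587)
  edge 2→3: √(8.9038² + 0.4093²) = 8.9132 (running 15.3718)
  edge 3→1: √(-5.4130² + 5.0248²) = 7.3857 (running 22.7575)
Perimeter = 22.7575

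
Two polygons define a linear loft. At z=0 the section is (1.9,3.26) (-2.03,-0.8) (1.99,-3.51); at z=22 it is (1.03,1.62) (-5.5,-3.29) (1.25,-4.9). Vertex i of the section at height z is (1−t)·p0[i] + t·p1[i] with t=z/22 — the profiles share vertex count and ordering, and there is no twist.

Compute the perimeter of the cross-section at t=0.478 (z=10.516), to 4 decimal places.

Perimeter at t=0.478: 19.2419

Cross-section at t=0.478: each vertex is (1-t)·p0[i] + t·p1[i].
  v1: (1-0.478)·(1.9,3.26) + 0.478·(1.03,1.62) = (1.4841,2.4761)
  v2: (1-0.478)·(-2.03,-0.8) + 0.478·(-5.5,-3.29) = (-3.6887,-1.9902)
  v3: (1-0.478)·(1.99,-3.51) + 0.478·(1.25,-4.9) = (1.6363,-4.1744)
Perimeter = Σ |v_{i+1} − v_i|:
  edge 1→2: √(-5.1728² + -4.4663²) = 6.8342 (running 6.8342)
  edge 2→3: √(5.3249² + -2.1842²) = 5.7555 (running 12.5897)
  edge 3→1: √(-0.1521² + 6.6505²) = 6.6522 (running 19.2419)
Perimeter = 19.2419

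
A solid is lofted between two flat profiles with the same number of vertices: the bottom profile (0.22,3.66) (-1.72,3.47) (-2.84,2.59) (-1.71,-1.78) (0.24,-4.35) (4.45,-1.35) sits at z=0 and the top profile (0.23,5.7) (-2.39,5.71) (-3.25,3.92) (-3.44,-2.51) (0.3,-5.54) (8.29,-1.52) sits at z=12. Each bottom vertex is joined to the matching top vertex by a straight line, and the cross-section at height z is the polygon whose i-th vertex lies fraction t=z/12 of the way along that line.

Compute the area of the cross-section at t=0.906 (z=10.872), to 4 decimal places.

Cross-section at t=0.906: each vertex is (1-t)·p0[i] + t·p1[i].
  v1: (1-0.906)·(0.22,3.66) + 0.906·(0.23,5.7) = (0.2291,5.5082)
  v2: (1-0.906)·(-1.72,3.47) + 0.906·(-2.39,5.71) = (-2.3270,5.4994)
  v3: (1-0.906)·(-2.84,2.59) + 0.906·(-3.25,3.92) = (-3.2115,3.7950)
  v4: (1-0.906)·(-1.71,-1.78) + 0.906·(-3.44,-2.51) = (-3.2774,-2.4414)
  v5: (1-0.906)·(0.24,-4.35) + 0.906·(0.3,-5.54) = (0.2944,-5.4281)
  v6: (1-0.906)·(4.45,-1.35) + 0.906·(8.29,-1.52) = (7.9290,-1.5040)
Shoelace sum Σ(x_i·y_{i+1} − x_{i+1}·y_i):
  i=1: 0.2291·5.4994 − -2.3270·5.5082 = +14.0775 (running +14.0775)
  i=2: -2.3270·3.7950 − -3.2115·5.4994 = +8.8302 (running +22.9077)
  i=3: -3.2115·-2.4414 − -3.2774·3.7950 = +20.2780 (running +43.1857)
  i=4: -3.2774·-5.4281 − 0.2944·-2.4414 = +18.5087 (running +61.6944)
  i=5: 0.2944·-1.5040 − 7.9290·-5.4281 = +42.5972 (running +104.2916)
  i=6: 7.9290·5.5082 − 0.2291·-1.5040 = +44.0196 (running +148.3112)
Area = |Σ|/2 = |148.3112|/2 = 74.1556

Area at t=0.906: 74.1556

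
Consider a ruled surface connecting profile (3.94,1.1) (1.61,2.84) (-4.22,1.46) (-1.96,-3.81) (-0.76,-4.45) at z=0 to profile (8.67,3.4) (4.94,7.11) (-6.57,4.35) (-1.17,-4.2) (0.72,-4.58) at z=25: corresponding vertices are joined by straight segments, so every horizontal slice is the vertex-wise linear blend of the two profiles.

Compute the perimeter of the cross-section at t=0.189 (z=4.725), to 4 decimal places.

Cross-section at t=0.189: each vertex is (1-t)·p0[i] + t·p1[i].
  v1: (1-0.189)·(3.94,1.1) + 0.189·(8.67,3.4) = (4.8340,1.5347)
  v2: (1-0.189)·(1.61,2.84) + 0.189·(4.94,7.11) = (2.2394,3.6470)
  v3: (1-0.189)·(-4.22,1.46) + 0.189·(-6.57,4.35) = (-4.6641,2.0062)
  v4: (1-0.189)·(-1.96,-3.81) + 0.189·(-1.17,-4.2) = (-1.8107,-3.8837)
  v5: (1-0.189)·(-0.76,-4.45) + 0.189·(0.72,-4.58) = (-0.4803,-4.4746)
Perimeter = Σ |v_{i+1} − v_i|:
  edge 1→2: √(-2.5946² + 2.1123²) = 3.3457 (running 3.3457)
  edge 2→3: √(-6.9035² + -1.6408²) = 7.0958 (running 10.4416)
  edge 3→4: √(2.8535² + -5.8899²) = 6.5447 (running 16.9863)
  edge 4→5: √(1.3304² + -0.5909²) = 1.4557 (running 18.4420)
  edge 5→1: √(5.3142² + 6.0093²) = 8.0220 (running 26.4640)
Perimeter = 26.4640

Perimeter at t=0.189: 26.4640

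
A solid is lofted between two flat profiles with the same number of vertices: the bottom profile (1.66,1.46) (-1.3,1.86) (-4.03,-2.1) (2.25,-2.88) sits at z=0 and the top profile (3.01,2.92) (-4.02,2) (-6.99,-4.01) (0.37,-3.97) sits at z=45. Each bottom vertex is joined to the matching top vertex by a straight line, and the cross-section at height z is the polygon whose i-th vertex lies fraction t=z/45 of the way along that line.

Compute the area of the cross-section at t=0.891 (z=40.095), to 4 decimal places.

Cross-section at t=0.891: each vertex is (1-t)·p0[i] + t·p1[i].
  v1: (1-0.891)·(1.66,1.46) + 0.891·(3.01,2.92) = (2.8628,2.7609)
  v2: (1-0.891)·(-1.3,1.86) + 0.891·(-4.02,2) = (-3.7235,1.9847)
  v3: (1-0.891)·(-4.03,-2.1) + 0.891·(-6.99,-4.01) = (-6.6674,-3.8018)
  v4: (1-0.891)·(2.25,-2.88) + 0.891·(0.37,-3.97) = (0.5749,-3.8512)
Shoelace sum Σ(x_i·y_{i+1} − x_{i+1}·y_i):
  i=1: 2.8628·1.9847 − -3.7235·2.7609 = +15.9621 (running +15.9621)
  i=2: -3.7235·-3.8018 − -6.6674·1.9847 = +27.3891 (running +43.3512)
  i=3: -6.6674·-3.8512 − 0.5749·-3.8018 = +27.8630 (running +71.2142)
  i=4: 0.5749·2.7609 − 2.8628·-3.8512 = +12.6127 (running +83.8269)
Area = |Σ|/2 = |83.8269|/2 = 41.9134

Area at t=0.891: 41.9134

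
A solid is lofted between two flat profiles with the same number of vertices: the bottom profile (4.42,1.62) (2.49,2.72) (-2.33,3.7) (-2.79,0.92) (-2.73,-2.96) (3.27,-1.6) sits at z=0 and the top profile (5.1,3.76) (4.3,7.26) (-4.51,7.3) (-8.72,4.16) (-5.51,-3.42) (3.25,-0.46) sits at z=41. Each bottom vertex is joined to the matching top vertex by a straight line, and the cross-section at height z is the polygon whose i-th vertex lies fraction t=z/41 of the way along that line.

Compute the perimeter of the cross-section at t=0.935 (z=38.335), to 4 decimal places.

Perimeter at t=0.935: 38.5560

Cross-section at t=0.935: each vertex is (1-t)·p0[i] + t·p1[i].
  v1: (1-0.935)·(4.42,1.62) + 0.935·(5.1,3.76) = (5.0558,3.6209)
  v2: (1-0.935)·(2.49,2.72) + 0.935·(4.3,7.26) = (4.1824,6.9649)
  v3: (1-0.935)·(-2.33,3.7) + 0.935·(-4.51,7.3) = (-4.3683,7.0660)
  v4: (1-0.935)·(-2.79,0.92) + 0.935·(-8.72,4.16) = (-8.3346,3.9494)
  v5: (1-0.935)·(-2.73,-2.96) + 0.935·(-5.51,-3.42) = (-5.3293,-3.3901)
  v6: (1-0.935)·(3.27,-1.6) + 0.935·(3.25,-0.46) = (3.2513,-0.5341)
Perimeter = Σ |v_{i+1} − v_i|:
  edge 1→2: √(-0.8734² + 3.3440²) = 3.4562 (running 3.4562)
  edge 2→3: √(-8.5507² + 0.1011²) = 8.5512 (running 12.0074)
  edge 3→4: √(-3.9663² + -3.1166²) = 5.0442 (running 17.0517)
  edge 4→5: √(3.0053² + -7.3395²) = 7.9309 (running 24.9826)
  edge 5→6: √(8.5806² + 2.8560²) = 9.0434 (running 34.0260)
  edge 6→1: √(1.8045² + 4.1550²) = 4.5299 (running 38.5560)
Perimeter = 38.5560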